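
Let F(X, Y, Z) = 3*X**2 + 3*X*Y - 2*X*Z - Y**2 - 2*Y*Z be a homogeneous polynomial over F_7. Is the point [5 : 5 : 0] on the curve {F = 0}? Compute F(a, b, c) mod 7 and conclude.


F(5,5,0) ≡ 6 (mod 7); P is NOT on the curve.

Evaluate F(5, 5, 0) term-by-term (mod 7).
  3*X**2 ↦ 3·25·1·1 = 75
  3*X*Y ↦ 3·5·5·1 = 75
  -2*X*Z ↦ -2·5·1·0 = 0
  -Y**2 ↦ -1·1·25·1 = -25
  -2*Y*Z ↦ -2·1·5·0 = 0
Sum: F(5, 5, 0) = (75) + (75) + (0) + (-25) + (0) = 125.
Reducing mod 7: 125 ≡ 6 (mod 7).
Since F(a, b, c) ≡ 6 ≠ 0 (mod 7), P does NOT lie on the curve.


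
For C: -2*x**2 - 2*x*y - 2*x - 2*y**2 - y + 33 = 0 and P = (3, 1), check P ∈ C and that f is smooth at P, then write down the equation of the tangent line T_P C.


Tangent line at P: -16*x - 11*y + 59 = 0.

Step 1: f(3, 1) = 0, so P lies on C.
Step 2: partial derivatives
  f_x(x, y) = -4*x - 2*y - 2, f_y(x, y) = -2*x - 4*y - 1.
  f_x(P) = -16, f_y(P) = -11 (gradient nonzero, so P is smooth).
Step 3: tangent line at P: -16·(x − 3) + -11·(y − 1) = 0.
Expanding: -16*x - 11*y + 59 = 0.


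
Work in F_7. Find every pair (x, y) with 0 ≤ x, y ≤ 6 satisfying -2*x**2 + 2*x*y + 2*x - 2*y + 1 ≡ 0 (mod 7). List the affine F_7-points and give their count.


Affine F_7-points: {(0, 4), (2, 5), (3, 1), (4, 5), (5, 4), (6, 1)}; count = 6.

For each of the 49 pairs (x, y) ∈ F_7², evaluate f(x, y) mod 7. Record the zeros.
  x = 0: [0↦1, 1↦6, 2↦4, 3↦2, 4↦0, 5↦5, 6↦3]  zeros at y ∈ {4}
  x = 1: [0↦1, 1↦1, 2↦1, 3↦1, 4↦1, 5↦1, 6↦1]  zeros at y ∈ ∅
  x = 2: [0↦4, 1↦6, 2↦1, 3↦3, 4↦5, 5↦0, 6↦2]  zeros at y ∈ {5}
  x = 3: [0↦3, 1↦0, 2↦4, 3↦1, 4↦5, 5↦2, 6↦6]  zeros at y ∈ {1}
  x = 4: [0↦5, 1↦4, 2↦3, 3↦2, 4↦1, 5↦0, 6↦6]  zeros at y ∈ {5}
  x = 5: [0↦3, 1↦4, 2↦5, 3↦6, 4↦0, 5↦1, 6↦2]  zeros at y ∈ {4}
  x = 6: [0↦4, 1↦0, 2↦3, 3↦6, 4↦2, 5↦5, 6↦1]  zeros at y ∈ {1}
Collecting zeros: affine points = {(0, 4), (2, 5), (3, 1), (4, 5), (5, 4), (6, 1)}.
Total count |C(F_7)_aff| = 6.


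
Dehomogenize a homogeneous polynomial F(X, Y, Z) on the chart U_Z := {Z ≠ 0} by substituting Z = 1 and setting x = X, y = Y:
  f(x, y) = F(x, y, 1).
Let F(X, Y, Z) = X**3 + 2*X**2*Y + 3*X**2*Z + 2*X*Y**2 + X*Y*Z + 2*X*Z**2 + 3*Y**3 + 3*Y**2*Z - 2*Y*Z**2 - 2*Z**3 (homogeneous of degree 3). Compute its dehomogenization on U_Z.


f(x, y) = x**3 + 2*x**2*y + 3*x**2 + 2*x*y**2 + x*y + 2*x + 3*y**3 + 3*y**2 - 2*y - 2

On U_Z we set Z = 1. Each monomial c·X^i·Y^j·Z^k in F becomes c·x^i·y^j·1^k = c·x^i·y^j.
Substituting Z = 1: F(X, Y, 1) = x**3 + 2*x**2*y + 3*x**2 + 2*x*y**2 + x*y + 2*x + 3*y**3 + 3*y**2 - 2*y - 2.
Note: deg(f) ≤ deg(F) = 3; strict inequality happens when F is divisible by Z (lost terms).


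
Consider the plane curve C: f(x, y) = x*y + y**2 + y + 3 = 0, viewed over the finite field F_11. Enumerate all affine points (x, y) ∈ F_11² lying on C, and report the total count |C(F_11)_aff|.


Affine F_11-points: {(0, 5), (1, 2), (1, 7), (3, 8), (3, 10), (6, 1), (6, 3), (8, 4), (8, 9), (9, 6)}; count = 10.

For each of the 121 pairs (x, y) ∈ F_11², evaluate f(x, y) mod 11. Record the zeros.
  x = 0: [0↦3, 1↦5, 2↦9, 3↦4, 4↦1, 5↦0, 6↦1, 7↦4, 8↦9, 9↦5, 10↦3]  zeros at y ∈ {5}
  x = 1: [0↦3, 1↦6, 2↦0, 3↦7, 4↦5, 5↦5, 6↦7, 7↦0, 8↦6, 9↦3, 10↦2]  zeros at y ∈ {2, 7}
  x = 2: [0↦3, 1↦7, 2↦2, 3↦10, 4↦9, 5↦10, 6↦2, 7↦7, 8↦3, 9↦1, 10↦1]  zeros at y ∈ ∅
  x = 3: [0↦3, 1↦8, 2↦4, 3↦2, 4↦2, 5↦4, 6↦8, 7↦3, 8↦0, 9↦10, 10↦0]  zeros at y ∈ {8, 10}
  x = 4: [0↦3, 1↦9, 2↦6, 3↦5, 4↦6, 5↦9, 6↦3, 7↦10, 8↦8, 9↦8, 10↦10]  zeros at y ∈ ∅
  x = 5: [0↦3, 1↦10, 2↦8, 3↦8, 4↦10, 5↦3, 6↦9, 7↦6, 8↦5, 9↦6, 10↦9]  zeros at y ∈ ∅
  x = 6: [0↦3, 1↦0, 2↦10, 3↦0, 4↦3, 5↦8, 6↦4, 7↦2, 8↦2, 9↦4, 10↦8]  zeros at y ∈ {1, 3}
  x = 7: [0↦3, 1↦1, 2↦1, 3↦3, 4↦7, 5↦2, 6↦10, 7↦9, 8↦10, 9↦2, 10↦7]  zeros at y ∈ ∅
  x = 8: [0↦3, 1↦2, 2↦3, 3↦6, 4↦0, 5↦7, 6↦5, 7↦5, 8↦7, 9↦0, 10↦6]  zeros at y ∈ {4, 9}
  x = 9: [0↦3, 1↦3, 2↦5, 3↦9, 4↦4, 5↦1, 6↦0, 7↦1, 8↦4, 9↦9, 10↦5]  zeros at y ∈ {6}
  x = 10: [0↦3, 1↦4, 2↦7, 3↦1, 4↦8, 5↦6, 6↦6, 7↦8, 8↦1, 9↦7, 10↦4]  zeros at y ∈ ∅
Collecting zeros: affine points = {(0, 5), (1, 2), (1, 7), (3, 8), (3, 10), (6, 1), (6, 3), (8, 4), (8, 9), (9, 6)}.
Total count |C(F_11)_aff| = 10.


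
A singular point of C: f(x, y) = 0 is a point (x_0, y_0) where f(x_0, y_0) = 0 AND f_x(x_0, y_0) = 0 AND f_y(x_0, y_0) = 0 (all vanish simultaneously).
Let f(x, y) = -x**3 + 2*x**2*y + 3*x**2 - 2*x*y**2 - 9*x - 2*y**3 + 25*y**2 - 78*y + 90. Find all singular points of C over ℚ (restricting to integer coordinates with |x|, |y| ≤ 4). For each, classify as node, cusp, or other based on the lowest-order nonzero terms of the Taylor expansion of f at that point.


Singular points: {(3, 3)}; classification: cusp.

Compute partial derivatives:
  f_x = -3*x**2 + 4*x*y + 6*x - 2*y**2 - 9.
  f_y = 2*x**2 - 4*x*y - 6*y**2 + 50*y - 78.
Scan x_0 ∈ {−4, ..., 4}. For each x_0, f_y(x_0, y) is a polynomial in y; find its integer roots y ∈ {−4, ..., 4}, then test f_x and f at those candidates.
  x = -4: f_y(-4, y) = -6*y**2 + 66*y - 46; no integer root y with |y| ≤ 4.
  x = -3: f_y(-3, y) = -6*y**2 + 62*y - 60; no integer root y with |y| ≤ 4.
  x = -2: f_y(-2, y) = -6*y**2 + 58*y - 70; no integer root y with |y| ≤ 4.
  x = -1: f_y(-1, y) = -6*y**2 + 54*y - 76; no integer root y with |y| ≤ 4.
  x = 0: f_y(0, y) = -6*y**2 + 50*y - 78; no integer root y with |y| ≤ 4.
  x = 1: f_y(1, y) = -6*y**2 + 46*y - 76; no integer root y with |y| ≤ 4.
  x = 2: f_y(2, y) = -6*y**2 + 42*y - 70; no integer root y with |y| ≤ 4.
  x = 3: f_y(3, y) = -6*y**2 + 38*y - 60; vanishes at y ∈ {3}. (3, 3): f_x = 0, f = 0 — SINGULAR.
  x = 4: f_y(4, y) = -6*y**2 + 34*y - 46; no integer root y with |y| ≤ 4.
Only singular point on the grid: (3, 3).
Classify: substitute x = 3 + u, y = 3 + v and expand: f = -u**3 + 2*u**2*v - 2*u*v**2 - 2*v**3 + v**2.
No constant or linear terms (consistent with a singular point). Quadratic part: v**2. Cubic part: -u**3 + 2*u**2*v - 2*u*v**2 - 2*v**3.
The quadratic part v**2 is a perfect square, so there is a single (double) tangent line v = 0, i.e. y = 3. Restricting the cubic part to that line (v = 0) leaves -u**3 ≠ 0, so f is not divisible by v and the branch is v² ≈ u**3 to lowest order — this is a cusp.
Classification: cusp.


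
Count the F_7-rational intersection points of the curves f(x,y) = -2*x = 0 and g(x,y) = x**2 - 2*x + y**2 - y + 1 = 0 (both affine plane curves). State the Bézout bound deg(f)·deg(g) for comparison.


Common zeros: {(0, 3), (0, 5)}; count = 2; Bézout bound = 2.

deg(f) = 1, deg(g) = 2, so Bézout bound = 2.
Scan x ∈ F_7. For each x, list the y ∈ F_7 with f(x, y) ≡ 0 and those with g(x, y) ≡ 0 (mod 7); the common zeros in that column are the intersection.
  x = 0: f ≡ 0 at y ∈ {0, 1, 2, 3, 4, 5, 6}; g ≡ 0 at y ∈ {3, 5}; common: {3, 5}.
  x = 1: f ≡ 0 at y ∈ ∅; g ≡ 0 at y ∈ {0, 1}; common: ∅.
  x = 2: f ≡ 0 at y ∈ ∅; g ≡ 0 at y ∈ {3, 5}; common: ∅.
  x = 3: f ≡ 0 at y ∈ ∅; g ≡ 0 at y ∈ ∅; common: ∅.
  x = 4: f ≡ 0 at y ∈ ∅; g ≡ 0 at y ∈ {4}; common: ∅.
  x = 5: f ≡ 0 at y ∈ ∅; g ≡ 0 at y ∈ {4}; common: ∅.
  x = 6: f ≡ 0 at y ∈ ∅; g ≡ 0 at y ∈ ∅; common: ∅.
Collecting: common zeros = {(0, 3), (0, 5)}, so the count is 2.
Comparison with the Bézout bound: 2 ≤ 2 = deg(f)·deg(g), as expected for curves with no common component (the bound is attained).


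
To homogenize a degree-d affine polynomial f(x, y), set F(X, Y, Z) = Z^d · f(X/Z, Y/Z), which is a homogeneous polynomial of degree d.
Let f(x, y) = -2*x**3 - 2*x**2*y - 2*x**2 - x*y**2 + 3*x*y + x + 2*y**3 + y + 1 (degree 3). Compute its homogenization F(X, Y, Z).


F(X, Y, Z) = -2*X**3 - 2*X**2*Y - 2*X**2*Z - X*Y**2 + 3*X*Y*Z + X*Z**2 + 2*Y**3 + Y*Z**2 + Z**3

deg(f) = 3.
Substitute x = X/Z, y = Y/Z into f, then multiply by Z^3.
  monomial -2·x^3·y^0 ↦ -2·X^3·Y^0·Z^0.
  monomial -2·x^2·y^1 ↦ -2·X^2·Y^1·Z^0.
  monomial -2·x^2·y^0 ↦ -2·X^2·Y^0·Z^1.
  monomial -1·x^1·y^2 ↦ -1·X^1·Y^2·Z^0.
  monomial 3·x^1·y^1 ↦ 3·X^1·Y^1·Z^1.
  monomial 1·x^1·y^0 ↦ 1·X^1·Y^0·Z^2.
  monomial 2·x^0·y^3 ↦ 2·X^0·Y^3·Z^0.
  monomial 1·x^0·y^1 ↦ 1·X^0·Y^1·Z^2.
  monomial 1·x^0·y^0 ↦ 1·X^0·Y^0·Z^3.
Collecting: F(X, Y, Z) = -2*X**3 - 2*X**2*Y - 2*X**2*Z - X*Y**2 + 3*X*Y*Z + X*Z**2 + 2*Y**3 + Y*Z**2 + Z**3.


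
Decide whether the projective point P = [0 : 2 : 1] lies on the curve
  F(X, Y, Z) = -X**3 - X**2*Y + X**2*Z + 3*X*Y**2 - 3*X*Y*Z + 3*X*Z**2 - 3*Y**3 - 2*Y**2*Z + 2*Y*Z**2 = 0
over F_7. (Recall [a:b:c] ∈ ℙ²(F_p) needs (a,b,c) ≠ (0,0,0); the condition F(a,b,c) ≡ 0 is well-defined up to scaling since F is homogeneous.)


F(0,2,1) ≡ 0 (mod 7); P is on the curve.

Evaluate F(0, 2, 1) term-by-term (mod 7).
  -X**3 ↦ -1·0·1·1 = 0
  -X**2*Y ↦ -1·0·2·1 = 0
  X**2*Z ↦ 1·0·1·1 = 0
  3*X*Y**2 ↦ 3·0·4·1 = 0
  -3*X*Y*Z ↦ -3·0·2·1 = 0
  3*X*Z**2 ↦ 3·0·1·1 = 0
  -3*Y**3 ↦ -3·1·8·1 = -24
  -2*Y**2*Z ↦ -2·1·4·1 = -8
  2*Y*Z**2 ↦ 2·1·2·1 = 4
Sum: F(0, 2, 1) = (0) + (0) + (0) + (0) + (0) + (0) + (-24) + (-8) + (4) = -28.
Reducing mod 7: -28 ≡ 0 (mod 7).
Since F(a, b, c) ≡ 0 (mod 7), P lies on the curve.


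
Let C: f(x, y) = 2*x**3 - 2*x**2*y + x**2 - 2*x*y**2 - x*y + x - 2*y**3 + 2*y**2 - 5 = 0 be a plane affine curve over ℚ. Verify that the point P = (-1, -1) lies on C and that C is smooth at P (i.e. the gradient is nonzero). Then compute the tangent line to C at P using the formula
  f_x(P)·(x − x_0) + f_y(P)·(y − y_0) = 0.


Tangent line at P: -15*y - 15 = 0.

Step 1: f(-1, -1) = 0, so P lies on C.
Step 2: partial derivatives
  f_x(x, y) = 6*x**2 - 4*x*y + 2*x - 2*y**2 - y + 1, f_y(x, y) = -2*x**2 - 4*x*y - x - 6*y**2 + 4*y.
  f_x(P) = 0, f_y(P) = -15 (gradient nonzero, so P is smooth).
Step 3: tangent line at P: 0·(x − -1) + -15·(y − -1) = 0.
Expanding: -15*y - 15 = 0.


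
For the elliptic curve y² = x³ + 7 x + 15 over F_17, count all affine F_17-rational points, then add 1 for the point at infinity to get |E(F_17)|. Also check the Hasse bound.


Affine points = {(0, 7), (0, 10), (6, 1), (6, 16), (7, 4), (7, 13), (9, 5), (9, 12), (12, 5), (12, 12), (13, 5), (13, 12), (14, 1), (14, 16)}; affine count = 14; |E(F_17)| = 15.

Discriminant check: Δ ∝ 4a³ + 27b² = 4·7³ + 27·15² = 4·343 + 27·225 ≡ 1 (mod 17). Nonzero ⇒ E is nonsingular.
For each x ∈ F_17, compute rhs = x³ + 7·x + 15 mod 17, then count y ∈ F_17 with y² ≡ rhs.
  x = 0: rhs = 15, matching y values: 7, 10 (2 points).
  x = 1: rhs = 6, matching y values: none (0 points).
  x = 2: rhs = 3, matching y values: none (0 points).
  x = 3: rhs = 12, matching y values: none (0 points).
  x = 4: rhs = 5, matching y values: none (0 points).
  x = 5: rhs = 5, matching y values: none (0 points).
  x = 6: rhs = 1, matching y values: 1, 16 (2 points).
  x = 7: rhs = 16, matching y values: 4, 13 (2 points).
  x = 8: rhs = 5, matching y values: none (0 points).
  x = 9: rhs = 8, matching y values: 5, 12 (2 points).
  x = 10: rhs = 14, matching y values: none (0 points).
  x = 11: rhs = 12, matching y values: none (0 points).
  x = 12: rhs = 8, matching y values: 5, 12 (2 points).
  x = 13: rhs = 8, matching y values: 5, 12 (2 points).
  x = 14: rhs = 1, matching y values: 1, 16 (2 points).
  x = 15: rhs = 10, matching y values: none (0 points).
  x = 16: rhs = 7, matching y values: none (0 points).
Total affine count: 14.
Full point count |E(F_17)| = 14 + 1 = 15.
Hasse bound: |15 − (17+1)| = |-3| = 3 ≤ 2√17 ≈ 8.2462 ✓.


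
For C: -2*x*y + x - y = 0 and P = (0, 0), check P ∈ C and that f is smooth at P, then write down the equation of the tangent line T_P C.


Tangent line at P: x - y = 0.

Step 1: f(0, 0) = 0, so P lies on C.
Step 2: partial derivatives
  f_x(x, y) = 1 - 2*y, f_y(x, y) = -2*x - 1.
  f_x(P) = 1, f_y(P) = -1 (gradient nonzero, so P is smooth).
Step 3: tangent line at P: 1·(x − 0) + -1·(y − 0) = 0.
Expanding: x - y = 0.


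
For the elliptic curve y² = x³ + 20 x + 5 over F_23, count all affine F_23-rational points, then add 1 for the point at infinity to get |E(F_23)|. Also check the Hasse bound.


Affine points = {(1, 7), (1, 16), (3, 0), (5, 0), (10, 3), (10, 20), (12, 8), (12, 15), (13, 1), (13, 22), (14, 4), (14, 19), (15, 0), (21, 7), (21, 16)}; affine count = 15; |E(F_23)| = 16.

Discriminant check: Δ ∝ 4a³ + 27b² = 4·20³ + 27·5² = 4·8000 + 27·25 ≡ 15 (mod 23). Nonzero ⇒ E is nonsingular.
For each x ∈ F_23, compute rhs = x³ + 20·x + 5 mod 23, then count y ∈ F_23 with y² ≡ rhs.
  x = 0: rhs = 5, matching y values: none (0 points).
  x = 1: rhs = 3, matching y values: 7, 16 (2 points).
  x = 2: rhs = 7, matching y values: none (0 points).
  x = 3: rhs = 0, matching y values: 0 (1 points).
  x = 4: rhs = 11, matching y values: none (0 points).
  x = 5: rhs = 0, matching y values: 0 (1 points).
  x = 6: rhs = 19, matching y values: none (0 points).
  x = 7: rhs = 5, matching y values: none (0 points).
  x = 8: rhs = 10, matching y values: none (0 points).
  x = 9: rhs = 17, matching y values: none (0 points).
  x = 10: rhs = 9, matching y values: 3, 20 (2 points).
  x = 11: rhs = 15, matching y values: none (0 points).
  x = 12: rhs = 18, matching y values: 8, 15 (2 points).
  x = 13: rhs = 1, matching y values: 1, 22 (2 points).
  x = 14: rhs = 16, matching y values: 4, 19 (2 points).
  x = 15: rhs = 0, matching y values: 0 (1 points).
  x = 16: rhs = 5, matching y values: none (0 points).
  x = 17: rhs = 14, matching y values: none (0 points).
  x = 18: rhs = 10, matching y values: none (0 points).
  x = 19: rhs = 22, matching y values: none (0 points).
  x = 20: rhs = 10, matching y values: none (0 points).
  x = 21: rhs = 3, matching y values: 7, 16 (2 points).
  x = 22: rhs = 7, matching y values: none (0 points).
Total affine count: 15.
Full point count |E(F_23)| = 15 + 1 = 16.
Hasse bound: |16 − (23+1)| = |-8| = 8 ≤ 2√23 ≈ 9.5917 ✓.


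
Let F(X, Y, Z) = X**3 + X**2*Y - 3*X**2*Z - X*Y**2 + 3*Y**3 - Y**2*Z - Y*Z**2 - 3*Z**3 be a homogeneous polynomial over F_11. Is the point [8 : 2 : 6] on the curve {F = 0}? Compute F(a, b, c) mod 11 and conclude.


F(8,2,6) ≡ 1 (mod 11); P is NOT on the curve.

Evaluate F(8, 2, 6) term-by-term (mod 11).
  X**3 ↦ 1·512·1·1 = 512
  X**2*Y ↦ 1·64·2·1 = 128
  -3*X**2*Z ↦ -3·64·1·6 = -1152
  -X*Y**2 ↦ -1·8·4·1 = -32
  3*Y**3 ↦ 3·1·8·1 = 24
  -Y**2*Z ↦ -1·1·4·6 = -24
  -Y*Z**2 ↦ -1·1·2·36 = -72
  -3*Z**3 ↦ -3·1·1·216 = -648
Sum: F(8, 2, 6) = (512) + (128) + (-1152) + (-32) + (24) + (-24) + (-72) + (-648) = -1264.
Reducing mod 11: -1264 ≡ 1 (mod 11).
Since F(a, b, c) ≡ 1 ≠ 0 (mod 11), P does NOT lie on the curve.


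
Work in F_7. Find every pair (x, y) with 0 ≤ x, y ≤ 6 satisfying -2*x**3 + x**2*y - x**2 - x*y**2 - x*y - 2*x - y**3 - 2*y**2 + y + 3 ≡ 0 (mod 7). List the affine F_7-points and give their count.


Affine F_7-points: {(2, 0), (2, 5), (3, 4), (3, 6), (6, 1), (6, 2), (6, 3)}; count = 7.

For each of the 49 pairs (x, y) ∈ F_7², evaluate f(x, y) mod 7. Record the zeros.
  x = 0: [0↦3, 1↦1, 2↦3, 3↦3, 4↦2, 5↦1, 6↦1]  zeros at y ∈ ∅
  x = 1: [0↦5, 1↦2, 2↦1, 3↦3, 4↦2, 5↦6, 6↦2]  zeros at y ∈ ∅
  x = 2: [0↦0, 1↦5, 2↦3, 3↦2, 4↦3, 5↦0, 6↦1]  zeros at y ∈ {0, 5}
  x = 3: [0↦4, 1↦5, 2↦4, 3↦2, 4↦0, 5↦6, 6↦0]  zeros at y ∈ {4, 6}
  x = 4: [0↦5, 1↦4, 2↦6, 3↦5, 4↦2, 5↦5, 6↦1]  zeros at y ∈ ∅
  x = 5: [0↦5, 1↦4, 2↦4, 3↦6, 4↦4, 5↦6, 6↦6]  zeros at y ∈ ∅
  x = 6: [0↦6, 1↦0, 2↦0, 3↦0, 4↦1, 5↦4, 6↦3]  zeros at y ∈ {1, 2, 3}
Collecting zeros: affine points = {(2, 0), (2, 5), (3, 4), (3, 6), (6, 1), (6, 2), (6, 3)}.
Total count |C(F_7)_aff| = 7.


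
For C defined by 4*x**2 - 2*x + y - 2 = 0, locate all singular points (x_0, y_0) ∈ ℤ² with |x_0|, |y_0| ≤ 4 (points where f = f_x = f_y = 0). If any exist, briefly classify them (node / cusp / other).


No singular points in the scanned grid; C is smooth there.

Compute partial derivatives:
  f_x = 8*x - 2.
  f_y = 1.
f_y = 1 is a nonzero constant, so f_y never vanishes: no point (x, y) can satisfy f = f_x = f_y = 0. In particular no (x, y) ∈ {−4, ..., 4}² is singular; the curve is smooth.


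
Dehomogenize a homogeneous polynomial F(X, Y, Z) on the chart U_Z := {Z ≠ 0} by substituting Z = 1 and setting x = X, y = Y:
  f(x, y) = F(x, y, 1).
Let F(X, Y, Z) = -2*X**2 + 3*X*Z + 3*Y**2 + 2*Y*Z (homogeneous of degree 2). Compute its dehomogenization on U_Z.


f(x, y) = -2*x**2 + 3*x + 3*y**2 + 2*y

On U_Z we set Z = 1. Each monomial c·X^i·Y^j·Z^k in F becomes c·x^i·y^j·1^k = c·x^i·y^j.
Substituting Z = 1: F(X, Y, 1) = -2*x**2 + 3*x + 3*y**2 + 2*y.
Note: deg(f) ≤ deg(F) = 2; strict inequality happens when F is divisible by Z (lost terms).


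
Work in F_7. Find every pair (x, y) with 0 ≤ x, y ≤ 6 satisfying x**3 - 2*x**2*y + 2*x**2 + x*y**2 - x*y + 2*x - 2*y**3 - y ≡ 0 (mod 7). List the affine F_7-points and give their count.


Affine F_7-points: {(0, 0), (1, 1), (2, 3), (2, 6), (3, 3), (4, 5), (4, 6), (5, 2), (6, 3)}; count = 9.

For each of the 49 pairs (x, y) ∈ F_7², evaluate f(x, y) mod 7. Record the zeros.
  x = 0: [0↦0, 1↦4, 2↦3, 3↦6, 4↦1, 5↦4, 6↦3]  zeros at y ∈ {0}
  x = 1: [0↦5, 1↦0, 2↦6, 3↦4, 4↦3, 5↦5, 6↦5]  zeros at y ∈ {1}
  x = 2: [0↦6, 1↦2, 2↦4, 3↦0, 4↦6, 5↦3, 6↦0]  zeros at y ∈ {3, 6}
  x = 3: [0↦2, 1↦2, 2↦3, 3↦0, 4↦2, 5↦4, 6↦1]  zeros at y ∈ {3}
  x = 4: [0↦6, 1↦6, 2↦2, 3↦3, 4↦4, 5↦0, 6↦0]  zeros at y ∈ {5, 6}
  x = 5: [0↦3, 1↦6, 2↦0, 3↦1, 4↦4, 5↦4, 6↦3]  zeros at y ∈ {2}
  x = 6: [0↦6, 1↦1, 2↦3, 3↦0, 4↦1, 5↦1, 6↦2]  zeros at y ∈ {3}
Collecting zeros: affine points = {(0, 0), (1, 1), (2, 3), (2, 6), (3, 3), (4, 5), (4, 6), (5, 2), (6, 3)}.
Total count |C(F_7)_aff| = 9.


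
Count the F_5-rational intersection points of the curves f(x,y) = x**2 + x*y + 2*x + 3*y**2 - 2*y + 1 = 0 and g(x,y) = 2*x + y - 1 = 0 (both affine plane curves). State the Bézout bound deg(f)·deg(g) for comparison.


Common zeros: ∅; count = 0; Bézout bound = 2.

deg(f) = 2, deg(g) = 1, so Bézout bound = 2.
Scan x ∈ F_5. For each x, list the y ∈ F_5 with f(x, y) ≡ 0 and those with g(x, y) ≡ 0 (mod 5); the common zeros in that column are the intersection.
  x = 0: f ≡ 0 at y ∈ ∅; g ≡ 0 at y ∈ {1}; common: ∅.
  x = 1: f ≡ 0 at y ∈ ∅; g ≡ 0 at y ∈ {4}; common: ∅.
  x = 2: f ≡ 0 at y ∈ ∅; g ≡ 0 at y ∈ {2}; common: ∅.
  x = 3: f ≡ 0 at y ∈ {1, 2}; g ≡ 0 at y ∈ {0}; common: ∅.
  x = 4: f ≡ 0 at y ∈ {0, 1}; g ≡ 0 at y ∈ {3}; common: ∅.
Collecting: common zeros = ∅, so the count is 0.
Comparison with the Bézout bound: 0 ≤ 2 = deg(f)·deg(g), as expected for curves with no common component (the affine F_5-count falls short of the bound because intersections may lie at infinity, over extension fields, or carry multiplicity).


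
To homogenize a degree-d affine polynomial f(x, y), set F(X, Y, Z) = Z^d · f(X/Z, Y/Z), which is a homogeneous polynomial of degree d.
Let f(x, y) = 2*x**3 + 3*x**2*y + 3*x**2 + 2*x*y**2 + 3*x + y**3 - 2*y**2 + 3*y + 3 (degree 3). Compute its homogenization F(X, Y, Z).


F(X, Y, Z) = 2*X**3 + 3*X**2*Y + 3*X**2*Z + 2*X*Y**2 + 3*X*Z**2 + Y**3 - 2*Y**2*Z + 3*Y*Z**2 + 3*Z**3

deg(f) = 3.
Substitute x = X/Z, y = Y/Z into f, then multiply by Z^3.
  monomial 2·x^3·y^0 ↦ 2·X^3·Y^0·Z^0.
  monomial 3·x^2·y^1 ↦ 3·X^2·Y^1·Z^0.
  monomial 3·x^2·y^0 ↦ 3·X^2·Y^0·Z^1.
  monomial 2·x^1·y^2 ↦ 2·X^1·Y^2·Z^0.
  monomial 3·x^1·y^0 ↦ 3·X^1·Y^0·Z^2.
  monomial 1·x^0·y^3 ↦ 1·X^0·Y^3·Z^0.
  monomial -2·x^0·y^2 ↦ -2·X^0·Y^2·Z^1.
  monomial 3·x^0·y^1 ↦ 3·X^0·Y^1·Z^2.
  monomial 3·x^0·y^0 ↦ 3·X^0·Y^0·Z^3.
Collecting: F(X, Y, Z) = 2*X**3 + 3*X**2*Y + 3*X**2*Z + 2*X*Y**2 + 3*X*Z**2 + Y**3 - 2*Y**2*Z + 3*Y*Z**2 + 3*Z**3.


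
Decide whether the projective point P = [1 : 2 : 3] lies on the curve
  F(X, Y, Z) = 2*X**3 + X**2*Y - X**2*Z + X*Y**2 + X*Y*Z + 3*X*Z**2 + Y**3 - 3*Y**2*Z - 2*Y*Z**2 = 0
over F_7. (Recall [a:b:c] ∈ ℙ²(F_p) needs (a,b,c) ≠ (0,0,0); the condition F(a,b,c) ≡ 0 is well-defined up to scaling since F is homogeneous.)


F(1,2,3) ≡ 2 (mod 7); P is NOT on the curve.

Evaluate F(1, 2, 3) term-by-term (mod 7).
  2*X**3 ↦ 2·1·1·1 = 2
  X**2*Y ↦ 1·1·2·1 = 2
  -X**2*Z ↦ -1·1·1·3 = -3
  X*Y**2 ↦ 1·1·4·1 = 4
  X*Y*Z ↦ 1·1·2·3 = 6
  3*X*Z**2 ↦ 3·1·1·9 = 27
  Y**3 ↦ 1·1·8·1 = 8
  -3*Y**2*Z ↦ -3·1·4·3 = -36
  -2*Y*Z**2 ↦ -2·1·2·9 = -36
Sum: F(1, 2, 3) = (2) + (2) + (-3) + (4) + (6) + (27) + (8) + (-36) + (-36) = -26.
Reducing mod 7: -26 ≡ 2 (mod 7).
Since F(a, b, c) ≡ 2 ≠ 0 (mod 7), P does NOT lie on the curve.


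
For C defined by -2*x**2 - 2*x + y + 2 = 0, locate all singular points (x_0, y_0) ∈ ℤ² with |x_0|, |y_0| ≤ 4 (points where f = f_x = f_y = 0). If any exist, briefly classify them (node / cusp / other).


No singular points in the scanned grid; C is smooth there.

Compute partial derivatives:
  f_x = -4*x - 2.
  f_y = 1.
f_y = 1 is a nonzero constant, so f_y never vanishes: no point (x, y) can satisfy f = f_x = f_y = 0. In particular no (x, y) ∈ {−4, ..., 4}² is singular; the curve is smooth.


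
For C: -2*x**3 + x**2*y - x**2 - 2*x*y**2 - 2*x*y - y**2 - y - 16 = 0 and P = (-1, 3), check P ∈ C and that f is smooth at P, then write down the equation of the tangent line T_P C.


Tangent line at P: -34*x + 8*y - 58 = 0.

Step 1: f(-1, 3) = 0, so P lies on C.
Step 2: partial derivatives
  f_x(x, y) = -6*x**2 + 2*x*y - 2*x - 2*y**2 - 2*y, f_y(x, y) = x**2 - 4*x*y - 2*x - 2*y - 1.
  f_x(P) = -34, f_y(P) = 8 (gradient nonzero, so P is smooth).
Step 3: tangent line at P: -34·(x − -1) + 8·(y − 3) = 0.
Expanding: -34*x + 8*y - 58 = 0.


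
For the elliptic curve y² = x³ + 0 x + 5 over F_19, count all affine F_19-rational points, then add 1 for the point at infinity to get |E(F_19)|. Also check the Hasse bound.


Affine points = {(0, 9), (0, 10), (1, 5), (1, 14), (5, 4), (5, 15), (7, 5), (7, 14), (8, 2), (8, 17), (10, 6), (10, 13), (11, 5), (11, 14), (12, 2), (12, 17), (13, 6), (13, 13), (15, 6), (15, 13), (16, 4), (16, 15), (17, 4), (17, 15), (18, 2), (18, 17)}; affine count = 26; |E(F_19)| = 27.

Discriminant check: Δ ∝ 4a³ + 27b² = 4·0³ + 27·5² = 4·0 + 27·25 ≡ 10 (mod 19). Nonzero ⇒ E is nonsingular.
For each x ∈ F_19, compute rhs = x³ + 0·x + 5 mod 19, then count y ∈ F_19 with y² ≡ rhs.
  x = 0: rhs = 5, matching y values: 9, 10 (2 points).
  x = 1: rhs = 6, matching y values: 5, 14 (2 points).
  x = 2: rhs = 13, matching y values: none (0 points).
  x = 3: rhs = 13, matching y values: none (0 points).
  x = 4: rhs = 12, matching y values: none (0 points).
  x = 5: rhs = 16, matching y values: 4, 15 (2 points).
  x = 6: rhs = 12, matching y values: none (0 points).
  x = 7: rhs = 6, matching y values: 5, 14 (2 points).
  x = 8: rhs = 4, matching y values: 2, 17 (2 points).
  x = 9: rhs = 12, matching y values: none (0 points).
  x = 10: rhs = 17, matching y values: 6, 13 (2 points).
  x = 11: rhs = 6, matching y values: 5, 14 (2 points).
  x = 12: rhs = 4, matching y values: 2, 17 (2 points).
  x = 13: rhs = 17, matching y values: 6, 13 (2 points).
  x = 14: rhs = 13, matching y values: none (0 points).
  x = 15: rhs = 17, matching y values: 6, 13 (2 points).
  x = 16: rhs = 16, matching y values: 4, 15 (2 points).
  x = 17: rhs = 16, matching y values: 4, 15 (2 points).
  x = 18: rhs = 4, matching y values: 2, 17 (2 points).
Total affine count: 26.
Full point count |E(F_19)| = 26 + 1 = 27.
Hasse bound: |27 − (19+1)| = |7| = 7 ≤ 2√19 ≈ 8.7178 ✓.


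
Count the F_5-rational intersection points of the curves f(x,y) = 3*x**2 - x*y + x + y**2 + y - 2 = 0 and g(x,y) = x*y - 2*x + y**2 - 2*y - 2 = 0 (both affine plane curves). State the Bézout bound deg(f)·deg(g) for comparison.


Common zeros: {(4, 0), (4, 3)}; count = 2; Bézout bound = 4.

deg(f) = 2, deg(g) = 2, so Bézout bound = 4.
Scan x ∈ F_5. For each x, list the y ∈ F_5 with f(x, y) ≡ 0 and those with g(x, y) ≡ 0 (mod 5); the common zeros in that column are the intersection.
  x = 0: f ≡ 0 at y ∈ {1, 3}; g ≡ 0 at y ∈ ∅; common: ∅.
  x = 1: f ≡ 0 at y ∈ ∅; g ≡ 0 at y ∈ ∅; common: ∅.
  x = 2: f ≡ 0 at y ∈ ∅; g ≡ 0 at y ∈ {1, 4}; common: ∅.
  x = 3: f ≡ 0 at y ∈ ∅; g ≡ 0 at y ∈ ∅; common: ∅.
  x = 4: f ≡ 0 at y ∈ {0, 3}; g ≡ 0 at y ∈ {0, 3}; common: {0, 3}.
Collecting: common zeros = {(4, 0), (4, 3)}, so the count is 2.
Comparison with the Bézout bound: 2 ≤ 4 = deg(f)·deg(g), as expected for curves with no common component (the affine F_5-count falls short of the bound because intersections may lie at infinity, over extension fields, or carry multiplicity).


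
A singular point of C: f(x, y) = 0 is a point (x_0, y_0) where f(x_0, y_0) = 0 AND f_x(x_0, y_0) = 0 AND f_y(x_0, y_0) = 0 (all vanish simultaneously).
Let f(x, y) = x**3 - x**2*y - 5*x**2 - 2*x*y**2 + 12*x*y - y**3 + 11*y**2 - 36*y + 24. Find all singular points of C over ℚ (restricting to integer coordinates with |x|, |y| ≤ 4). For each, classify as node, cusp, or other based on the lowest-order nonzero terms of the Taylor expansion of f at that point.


Singular points: {(2, 2)}; classification: node.

Compute partial derivatives:
  f_x = 3*x**2 - 2*x*y - 10*x - 2*y**2 + 12*y.
  f_y = -x**2 - 4*x*y + 12*x - 3*y**2 + 22*y - 36.
Scan x_0 ∈ {−4, ..., 4}. For each x_0, f_y(x_0, y) is a polynomial in y; find its integer roots y ∈ {−4, ..., 4}, then test f_x and f at those candidates.
  x = -4: f_y(-4, y) = -3*y**2 + 38*y - 100; no integer root y with |y| ≤ 4.
  x = -3: f_y(-3, y) = -3*y**2 + 34*y - 81; no integer root y with |y| ≤ 4.
  x = -2: f_y(-2, y) = -3*y**2 + 30*y - 64; no integer root y with |y| ≤ 4.
  x = -1: f_y(-1, y) = -3*y**2 + 26*y - 49; no integer root y with |y| ≤ 4.
  x = 0: f_y(0, y) = -3*y**2 + 22*y - 36; no integer root y with |y| ≤ 4.
  x = 1: f_y(1, y) = -3*y**2 + 18*y - 25; no integer root y with |y| ≤ 4.
  x = 2: f_y(2, y) = -3*y**2 + 14*y - 16; vanishes at y ∈ {2}. (2, 2): f_x = 0, f = 0 — SINGULAR.
  x = 3: f_y(3, y) = -3*y**2 + 10*y - 9; no integer root y with |y| ≤ 4.
  x = 4: f_y(4, y) = -3*y**2 + 6*y - 4; no integer root y with |y| ≤ 4.
Only singular point on the grid: (2, 2).
Classify: substitute x = 2 + u, y = 2 + v and expand: f = u**3 - u**2*v - u**2 - 2*u*v**2 - v**3 + v**2.
No constant or linear terms (consistent with a singular point). Quadratic part: -u**2 + v**2. Cubic part: u**3 - u**2*v - 2*u*v**2 - v**3.
The quadratic part v**2 - u**2 = (v − u)(v + u) splits into two distinct linear factors, so there are two distinct tangent lines y − 2 = ±(x − 2) — this is a node (ordinary double point).
Classification: node.


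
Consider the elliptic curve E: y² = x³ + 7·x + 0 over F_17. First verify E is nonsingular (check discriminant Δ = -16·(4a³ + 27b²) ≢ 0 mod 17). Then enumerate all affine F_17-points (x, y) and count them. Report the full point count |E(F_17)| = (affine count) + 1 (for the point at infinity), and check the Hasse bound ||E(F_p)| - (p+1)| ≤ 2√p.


Affine points = {(0, 0), (1, 5), (1, 12), (7, 1), (7, 16), (10, 4), (10, 13), (16, 3), (16, 14)}; affine count = 9; |E(F_17)| = 10.

Discriminant check: Δ ∝ 4a³ + 27b² = 4·7³ + 27·0² = 4·343 + 27·0 ≡ 12 (mod 17). Nonzero ⇒ E is nonsingular.
For each x ∈ F_17, compute rhs = x³ + 7·x + 0 mod 17, then count y ∈ F_17 with y² ≡ rhs.
  x = 0: rhs = 0, matching y values: 0 (1 points).
  x = 1: rhs = 8, matching y values: 5, 12 (2 points).
  x = 2: rhs = 5, matching y values: none (0 points).
  x = 3: rhs = 14, matching y values: none (0 points).
  x = 4: rhs = 7, matching y values: none (0 points).
  x = 5: rhs = 7, matching y values: none (0 points).
  x = 6: rhs = 3, matching y values: none (0 points).
  x = 7: rhs = 1, matching y values: 1, 16 (2 points).
  x = 8: rhs = 7, matching y values: none (0 points).
  x = 9: rhs = 10, matching y values: none (0 points).
  x = 10: rhs = 16, matching y values: 4, 13 (2 points).
  x = 11: rhs = 14, matching y values: none (0 points).
  x = 12: rhs = 10, matching y values: none (0 points).
  x = 13: rhs = 10, matching y values: none (0 points).
  x = 14: rhs = 3, matching y values: none (0 points).
  x = 15: rhs = 12, matching y values: none (0 points).
  x = 16: rhs = 9, matching y values: 3, 14 (2 points).
Total affine count: 9.
Full point count |E(F_17)| = 9 + 1 = 10.
Hasse bound: |10 − (17+1)| = |-8| = 8 ≤ 2√17 ≈ 8.2462 ✓.


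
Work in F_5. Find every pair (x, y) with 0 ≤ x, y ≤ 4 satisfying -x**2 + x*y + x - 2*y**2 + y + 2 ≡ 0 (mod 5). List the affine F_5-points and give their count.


Affine F_5-points: {(1, 3), (2, 0), (2, 4), (3, 3), (3, 4), (4, 0)}; count = 6.

For each of the 25 pairs (x, y) ∈ F_5², evaluate f(x, y) mod 5. Record the zeros.
  x = 0: [0↦2, 1↦1, 2↦1, 3↦2, 4↦4]  zeros at y ∈ ∅
  x = 1: [0↦2, 1↦2, 2↦3, 3↦0, 4↦3]  zeros at y ∈ {3}
  x = 2: [0↦0, 1↦1, 2↦3, 3↦1, 4↦0]  zeros at y ∈ {0, 4}
  x = 3: [0↦1, 1↦3, 2↦1, 3↦0, 4↦0]  zeros at y ∈ {3, 4}
  x = 4: [0↦0, 1↦3, 2↦2, 3↦2, 4↦3]  zeros at y ∈ {0}
Collecting zeros: affine points = {(1, 3), (2, 0), (2, 4), (3, 3), (3, 4), (4, 0)}.
Total count |C(F_5)_aff| = 6.


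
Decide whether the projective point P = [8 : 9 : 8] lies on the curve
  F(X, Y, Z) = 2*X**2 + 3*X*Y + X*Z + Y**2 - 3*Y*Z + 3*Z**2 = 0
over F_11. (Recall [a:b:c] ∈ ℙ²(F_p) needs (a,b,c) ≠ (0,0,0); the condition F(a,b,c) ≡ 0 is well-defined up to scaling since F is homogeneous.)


F(8,9,8) ≡ 3 (mod 11); P is NOT on the curve.

Evaluate F(8, 9, 8) term-by-term (mod 11).
  2*X**2 ↦ 2·64·1·1 = 128
  3*X*Y ↦ 3·8·9·1 = 216
  X*Z ↦ 1·8·1·8 = 64
  Y**2 ↦ 1·1·81·1 = 81
  -3*Y*Z ↦ -3·1·9·8 = -216
  3*Z**2 ↦ 3·1·1·64 = 192
Sum: F(8, 9, 8) = (128) + (216) + (64) + (81) + (-216) + (192) = 465.
Reducing mod 11: 465 ≡ 3 (mod 11).
Since F(a, b, c) ≡ 3 ≠ 0 (mod 11), P does NOT lie on the curve.


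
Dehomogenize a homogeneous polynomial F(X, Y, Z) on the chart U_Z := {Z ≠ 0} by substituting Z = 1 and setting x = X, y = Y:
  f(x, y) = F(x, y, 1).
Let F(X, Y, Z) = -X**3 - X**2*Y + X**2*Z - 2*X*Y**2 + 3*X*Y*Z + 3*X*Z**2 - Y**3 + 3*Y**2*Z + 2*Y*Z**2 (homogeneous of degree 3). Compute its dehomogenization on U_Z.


f(x, y) = -x**3 - x**2*y + x**2 - 2*x*y**2 + 3*x*y + 3*x - y**3 + 3*y**2 + 2*y

On U_Z we set Z = 1. Each monomial c·X^i·Y^j·Z^k in F becomes c·x^i·y^j·1^k = c·x^i·y^j.
Substituting Z = 1: F(X, Y, 1) = -x**3 - x**2*y + x**2 - 2*x*y**2 + 3*x*y + 3*x - y**3 + 3*y**2 + 2*y.
Note: deg(f) ≤ deg(F) = 3; strict inequality happens when F is divisible by Z (lost terms).


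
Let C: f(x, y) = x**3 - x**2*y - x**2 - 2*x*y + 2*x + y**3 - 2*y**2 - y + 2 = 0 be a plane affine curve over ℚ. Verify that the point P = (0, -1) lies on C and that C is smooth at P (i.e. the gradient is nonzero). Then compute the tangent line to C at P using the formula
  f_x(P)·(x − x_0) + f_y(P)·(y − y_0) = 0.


Tangent line at P: 4*x + 6*y + 6 = 0.

Step 1: f(0, -1) = 0, so P lies on C.
Step 2: partial derivatives
  f_x(x, y) = 3*x**2 - 2*x*y - 2*x - 2*y + 2, f_y(x, y) = -x**2 - 2*x + 3*y**2 - 4*y - 1.
  f_x(P) = 4, f_y(P) = 6 (gradient nonzero, so P is smooth).
Step 3: tangent line at P: 4·(x − 0) + 6·(y − -1) = 0.
Expanding: 4*x + 6*y + 6 = 0.


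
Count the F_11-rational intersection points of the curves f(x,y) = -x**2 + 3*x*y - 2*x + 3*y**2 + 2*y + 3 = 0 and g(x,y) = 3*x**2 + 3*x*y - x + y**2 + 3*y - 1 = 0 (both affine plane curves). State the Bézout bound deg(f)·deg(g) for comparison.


Common zeros: {(2, 7), (6, 7)}; count = 2; Bézout bound = 4.

deg(f) = 2, deg(g) = 2, so Bézout bound = 4.
Scan x ∈ F_11. For each x, list the y ∈ F_11 with f(x, y) ≡ 0 and those with g(x, y) ≡ 0 (mod 11); the common zeros in that column are the intersection.
  x = 0: f ≡ 0 at y ∈ {5, 9}; g ≡ 0 at y ∈ ∅; common: ∅.
  x = 1: f ≡ 0 at y ∈ {0, 2}; g ≡ 0 at y ∈ ∅; common: ∅.
  x = 2: f ≡ 0 at y ∈ {5, 7}; g ≡ 0 at y ∈ {6, 7}; common: {7}.
  x = 3: f ≡ 0 at y ∈ {2, 9}; g ≡ 0 at y ∈ ∅; common: ∅.
  x = 4: f ≡ 0 at y ∈ ∅; g ≡ 0 at y ∈ {2, 5}; common: ∅.
  x = 5: f ≡ 0 at y ∈ ∅; g ≡ 0 at y ∈ {1, 3}; common: ∅.
  x = 6: f ≡ 0 at y ∈ {1, 7}; g ≡ 0 at y ∈ {5, 7}; common: {7}.
  x = 7: f ≡ 0 at y ∈ ∅; g ≡ 0 at y ∈ {3, 6}; common: ∅.
  x = 8: f ≡ 0 at y ∈ {0, 6}; g ≡ 0 at y ∈ ∅; common: ∅.
  x = 9: f ≡ 0 at y ∈ ∅; g ≡ 0 at y ∈ {1, 2}; common: ∅.
  x = 10: f ≡ 0 at y ∈ ∅; g ≡ 0 at y ∈ ∅; common: ∅.
Collecting: common zeros = {(2, 7), (6, 7)}, so the count is 2.
Comparison with the Bézout bound: 2 ≤ 4 = deg(f)·deg(g), as expected for curves with no common component (the affine F_11-count falls short of the bound because intersections may lie at infinity, over extension fields, or carry multiplicity).


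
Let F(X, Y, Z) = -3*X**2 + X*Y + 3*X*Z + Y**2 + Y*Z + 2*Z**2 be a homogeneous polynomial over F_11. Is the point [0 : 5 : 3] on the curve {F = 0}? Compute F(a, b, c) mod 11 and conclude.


F(0,5,3) ≡ 3 (mod 11); P is NOT on the curve.

Evaluate F(0, 5, 3) term-by-term (mod 11).
  -3*X**2 ↦ -3·0·1·1 = 0
  X*Y ↦ 1·0·5·1 = 0
  3*X*Z ↦ 3·0·1·3 = 0
  Y**2 ↦ 1·1·25·1 = 25
  Y*Z ↦ 1·1·5·3 = 15
  2*Z**2 ↦ 2·1·1·9 = 18
Sum: F(0, 5, 3) = (0) + (0) + (0) + (25) + (15) + (18) = 58.
Reducing mod 11: 58 ≡ 3 (mod 11).
Since F(a, b, c) ≡ 3 ≠ 0 (mod 11), P does NOT lie on the curve.


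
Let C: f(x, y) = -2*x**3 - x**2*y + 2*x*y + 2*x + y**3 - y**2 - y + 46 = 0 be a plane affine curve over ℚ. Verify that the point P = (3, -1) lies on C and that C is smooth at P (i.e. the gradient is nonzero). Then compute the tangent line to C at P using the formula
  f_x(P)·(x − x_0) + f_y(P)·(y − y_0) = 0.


Tangent line at P: -48*x + y + 145 = 0.

Step 1: f(3, -1) = 0, so P lies on C.
Step 2: partial derivatives
  f_x(x, y) = -6*x**2 - 2*x*y + 2*y + 2, f_y(x, y) = -x**2 + 2*x + 3*y**2 - 2*y - 1.
  f_x(P) = -48, f_y(P) = 1 (gradient nonzero, so P is smooth).
Step 3: tangent line at P: -48·(x − 3) + 1·(y − -1) = 0.
Expanding: -48*x + y + 145 = 0.


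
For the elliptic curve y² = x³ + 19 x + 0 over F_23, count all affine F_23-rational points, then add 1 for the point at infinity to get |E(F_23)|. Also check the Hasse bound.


Affine points = {(0, 0), (2, 0), (4, 5), (4, 18), (5, 6), (5, 17), (6, 10), (6, 13), (7, 4), (7, 19), (9, 7), (9, 16), (12, 1), (12, 22), (13, 11), (13, 12), (15, 7), (15, 16), (20, 10), (20, 13), (21, 0), (22, 7), (22, 16)}; affine count = 23; |E(F_23)| = 24.

Discriminant check: Δ ∝ 4a³ + 27b² = 4·19³ + 27·0² = 4·6859 + 27·0 ≡ 20 (mod 23). Nonzero ⇒ E is nonsingular.
For each x ∈ F_23, compute rhs = x³ + 19·x + 0 mod 23, then count y ∈ F_23 with y² ≡ rhs.
  x = 0: rhs = 0, matching y values: 0 (1 points).
  x = 1: rhs = 20, matching y values: none (0 points).
  x = 2: rhs = 0, matching y values: 0 (1 points).
  x = 3: rhs = 15, matching y values: none (0 points).
  x = 4: rhs = 2, matching y values: 5, 18 (2 points).
  x = 5: rhs = 13, matching y values: 6, 17 (2 points).
  x = 6: rhs = 8, matching y values: 10, 13 (2 points).
  x = 7: rhs = 16, matching y values: 4, 19 (2 points).
  x = 8: rhs = 20, matching y values: none (0 points).
  x = 9: rhs = 3, matching y values: 7, 16 (2 points).
  x = 10: rhs = 17, matching y values: none (0 points).
  x = 11: rhs = 22, matching y values: none (0 points).
  x = 12: rhs = 1, matching y values: 1, 22 (2 points).
  x = 13: rhs = 6, matching y values: 11, 12 (2 points).
  x = 14: rhs = 20, matching y values: none (0 points).
  x = 15: rhs = 3, matching y values: 7, 16 (2 points).
  x = 16: rhs = 7, matching y values: none (0 points).
  x = 17: rhs = 15, matching y values: none (0 points).
  x = 18: rhs = 10, matching y values: none (0 points).
  x = 19: rhs = 21, matching y values: none (0 points).
  x = 20: rhs = 8, matching y values: 10, 13 (2 points).
  x = 21: rhs = 0, matching y values: 0 (1 points).
  x = 22: rhs = 3, matching y values: 7, 16 (2 points).
Total affine count: 23.
Full point count |E(F_23)| = 23 + 1 = 24.
Hasse bound: |24 − (23+1)| = |0| = 0 ≤ 2√23 ≈ 9.5917 ✓.


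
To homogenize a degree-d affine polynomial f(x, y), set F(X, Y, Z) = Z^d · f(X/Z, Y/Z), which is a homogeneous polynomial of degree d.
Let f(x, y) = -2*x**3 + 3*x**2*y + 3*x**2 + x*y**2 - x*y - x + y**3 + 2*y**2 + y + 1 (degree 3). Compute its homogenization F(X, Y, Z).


F(X, Y, Z) = -2*X**3 + 3*X**2*Y + 3*X**2*Z + X*Y**2 - X*Y*Z - X*Z**2 + Y**3 + 2*Y**2*Z + Y*Z**2 + Z**3

deg(f) = 3.
Substitute x = X/Z, y = Y/Z into f, then multiply by Z^3.
  monomial -2·x^3·y^0 ↦ -2·X^3·Y^0·Z^0.
  monomial 3·x^2·y^1 ↦ 3·X^2·Y^1·Z^0.
  monomial 3·x^2·y^0 ↦ 3·X^2·Y^0·Z^1.
  monomial 1·x^1·y^2 ↦ 1·X^1·Y^2·Z^0.
  monomial -1·x^1·y^1 ↦ -1·X^1·Y^1·Z^1.
  monomial -1·x^1·y^0 ↦ -1·X^1·Y^0·Z^2.
  monomial 1·x^0·y^3 ↦ 1·X^0·Y^3·Z^0.
  monomial 2·x^0·y^2 ↦ 2·X^0·Y^2·Z^1.
  monomial 1·x^0·y^1 ↦ 1·X^0·Y^1·Z^2.
  monomial 1·x^0·y^0 ↦ 1·X^0·Y^0·Z^3.
Collecting: F(X, Y, Z) = -2*X**3 + 3*X**2*Y + 3*X**2*Z + X*Y**2 - X*Y*Z - X*Z**2 + Y**3 + 2*Y**2*Z + Y*Z**2 + Z**3.


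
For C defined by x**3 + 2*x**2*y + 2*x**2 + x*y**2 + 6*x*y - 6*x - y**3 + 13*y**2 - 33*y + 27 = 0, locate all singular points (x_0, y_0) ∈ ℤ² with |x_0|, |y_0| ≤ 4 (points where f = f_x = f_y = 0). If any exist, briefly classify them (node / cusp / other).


Singular points: {(-3, 3)}; classification: node.

Compute partial derivatives:
  f_x = 3*x**2 + 4*x*y + 4*x + y**2 + 6*y - 6.
  f_y = 2*x**2 + 2*x*y + 6*x - 3*y**2 + 26*y - 33.
Scan x_0 ∈ {−4, ..., 4}. For each x_0, f_y(x_0, y) is a polynomial in y; find its integer roots y ∈ {−4, ..., 4}, then test f_x and f at those candidates.
  x = -4: f_y(-4, y) = -3*y**2 + 18*y - 25; no integer root y with |y| ≤ 4.
  x = -3: f_y(-3, y) = -3*y**2 + 20*y - 33; vanishes at y ∈ {3}. (-3, 3): f_x = 0, f = 0 — SINGULAR.
  x = -2: f_y(-2, y) = -3*y**2 + 22*y - 37; no integer root y with |y| ≤ 4.
  x = -1: f_y(-1, y) = -3*y**2 + 24*y - 37; no integer root y with |y| ≤ 4.
  x = 0: f_y(0, y) = -3*y**2 + 26*y - 33; no integer root y with |y| ≤ 4.
  x = 1: f_y(1, y) = -3*y**2 + 28*y - 25; vanishes at y ∈ {1}. (1, 1): f_x = 12 ≠ 0.
  x = 2: f_y(2, y) = -3*y**2 + 30*y - 13; no integer root y with |y| ≤ 4.
  x = 3: f_y(3, y) = -3*y**2 + 32*y + 3; no integer root y with |y| ≤ 4.
  x = 4: f_y(4, y) = -3*y**2 + 34*y + 23; no integer root y with |y| ≤ 4.
Only singular point on the grid: (-3, 3).
Classify: substitute x = -3 + u, y = 3 + v and expand: f = u**3 + 2*u**2*v - u**2 + u*v**2 - v**3 + v**2.
No constant or linear terms (consistent with a singular point). Quadratic part: -u**2 + v**2. Cubic part: u**3 + 2*u**2*v + u*v**2 - v**3.
The quadratic part v**2 - u**2 = (v − u)(v + u) splits into two distinct linear factors, so there are two distinct tangent lines y − 3 = ±(x − -3) — this is a node (ordinary double point).
Classification: node.


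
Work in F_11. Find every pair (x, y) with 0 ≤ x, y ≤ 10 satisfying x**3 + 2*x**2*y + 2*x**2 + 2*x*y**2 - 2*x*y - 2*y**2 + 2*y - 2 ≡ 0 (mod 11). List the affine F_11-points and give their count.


Affine F_11-points: {(1, 5), (2, 1), (2, 7), (3, 3), (3, 10), (4, 5), (4, 9), (5, 5), (5, 9), (6, 0), (6, 7), (8, 0), (8, 6), (9, 7), (9, 10), (10, 8), (10, 10)}; count = 17.

For each of the 121 pairs (x, y) ∈ F_11², evaluate f(x, y) mod 11. Record the zeros.
  x = 0: [0↦9, 1↦9, 2↦5, 3↦8, 4↦7, 5↦2, 6↦4, 7↦2, 8↦7, 9↦8, 10↦5]  zeros at y ∈ ∅
  x = 1: [0↦1, 1↦3, 2↦5, 3↦7, 4↦9, 5↦0, 6↦2, 7↦4, 8↦6, 9↦8, 10↦10]  zeros at y ∈ {5}
  x = 2: [0↦3, 1↦0, 2↦1, 3↦6, 4↦4, 5↦6, 6↦1, 7↦0, 8↦3, 9↦10, 10↦10]  zeros at y ∈ {1, 7}
  x = 3: [0↦10, 1↦6, 2↦10, 3↦0, 4↦9, 5↦4, 6↦7, 7↦7, 8↦4, 9↦9, 10↦0]  zeros at y ∈ {3, 10}
  x = 4: [0↦6, 1↦5, 2↦5, 3↦6, 4↦8, 5↦0, 6↦4, 7↦9, 8↦4, 9↦0, 10↦8]  zeros at y ∈ {5, 9}
  x = 5: [0↦8, 1↦3, 2↦3, 3↦8, 4↦7, 5↦0, 6↦9, 7↦1, 8↦9, 9↦0, 10↦7]  zeros at y ∈ {5, 9}
  x = 6: [0↦0, 1↦6, 2↦10, 3↦1, 4↦1, 5↦10, 6↦6, 7↦0, 8↦3, 9↦4, 10↦3]  zeros at y ∈ {0, 7}
  x = 7: [0↦10, 1↦9, 2↦10, 3↦2, 4↦7, 5↦3, 6↦1, 7↦1, 8↦3, 9↦7, 10↦2]  zeros at y ∈ ∅
  x = 8: [0↦0, 1↦7, 2↦9, 3↦6, 4↦9, 5↦7, 6↦0, 7↦10, 8↦4, 9↦4, 10↦10]  zeros at y ∈ {0, 6}
  x = 9: [0↦9, 1↦6, 2↦2, 3↦8, 4↦2, 5↦6, 6↦9, 7↦0, 8↦1, 9↦1, 10↦0]  zeros at y ∈ {7, 10}
  x = 10: [0↦10, 1↦1, 2↦6, 3↦3, 4↦3, 5↦6, 6↦1, 7↦10, 8↦0, 9↦4, 10↦0]  zeros at y ∈ {8, 10}
Collecting zeros: affine points = {(1, 5), (2, 1), (2, 7), (3, 3), (3, 10), (4, 5), (4, 9), (5, 5), (5, 9), (6, 0), (6, 7), (8, 0), (8, 6), (9, 7), (9, 10), (10, 8), (10, 10)}.
Total count |C(F_11)_aff| = 17.
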